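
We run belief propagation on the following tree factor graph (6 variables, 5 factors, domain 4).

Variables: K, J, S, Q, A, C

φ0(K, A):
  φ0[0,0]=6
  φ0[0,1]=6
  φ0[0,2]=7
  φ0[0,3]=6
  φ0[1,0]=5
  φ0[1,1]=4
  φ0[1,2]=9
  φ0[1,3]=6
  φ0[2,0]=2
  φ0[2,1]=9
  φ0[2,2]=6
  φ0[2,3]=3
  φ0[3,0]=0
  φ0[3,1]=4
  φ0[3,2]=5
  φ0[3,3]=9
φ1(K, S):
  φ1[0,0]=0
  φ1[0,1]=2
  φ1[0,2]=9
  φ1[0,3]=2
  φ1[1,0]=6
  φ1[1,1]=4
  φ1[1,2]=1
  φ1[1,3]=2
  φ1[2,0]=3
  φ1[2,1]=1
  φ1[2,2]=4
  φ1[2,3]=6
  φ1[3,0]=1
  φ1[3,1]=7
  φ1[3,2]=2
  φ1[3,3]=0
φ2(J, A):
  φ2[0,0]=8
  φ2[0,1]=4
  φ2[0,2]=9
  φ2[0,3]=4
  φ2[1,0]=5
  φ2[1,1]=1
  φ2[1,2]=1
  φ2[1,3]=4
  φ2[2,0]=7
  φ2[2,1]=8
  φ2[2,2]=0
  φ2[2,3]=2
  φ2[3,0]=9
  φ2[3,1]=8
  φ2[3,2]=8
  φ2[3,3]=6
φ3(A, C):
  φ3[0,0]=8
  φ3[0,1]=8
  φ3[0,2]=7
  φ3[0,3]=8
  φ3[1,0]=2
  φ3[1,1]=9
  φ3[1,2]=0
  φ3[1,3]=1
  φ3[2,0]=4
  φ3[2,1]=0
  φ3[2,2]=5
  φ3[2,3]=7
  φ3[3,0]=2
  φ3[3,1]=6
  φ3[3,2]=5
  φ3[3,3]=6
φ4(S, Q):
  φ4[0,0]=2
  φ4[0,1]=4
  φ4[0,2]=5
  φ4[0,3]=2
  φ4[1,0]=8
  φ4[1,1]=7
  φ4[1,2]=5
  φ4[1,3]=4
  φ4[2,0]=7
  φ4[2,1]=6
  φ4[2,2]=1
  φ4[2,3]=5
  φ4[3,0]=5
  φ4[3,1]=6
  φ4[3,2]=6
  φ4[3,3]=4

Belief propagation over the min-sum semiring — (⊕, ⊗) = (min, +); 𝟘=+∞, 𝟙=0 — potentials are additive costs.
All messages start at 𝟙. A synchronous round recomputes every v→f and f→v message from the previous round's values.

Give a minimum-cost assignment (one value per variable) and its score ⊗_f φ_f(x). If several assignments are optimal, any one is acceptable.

init: all messages = 𝟙 over 4 values
r1 m[φ0→K] = [6, 4, 2, 0]
r1 m[φ0→A] = [0, 4, 5, 3]
r1 m[φ1→K] = [0, 1, 1, 0]
r1 m[φ1→S] = [0, 1, 1, 0]
r1 m[φ2→J] = [4, 1, 0, 6]
r1 m[φ2→A] = [5, 1, 0, 2]
r1 m[φ3→A] = [7, 0, 0, 2]
r1 m[φ3→C] = [2, 0, 0, 1]
r1 m[φ4→S] = [2, 4, 1, 4]
r1 m[φ4→Q] = [2, 4, 1, 2]
r1 m[K→φ0] = [0, 0, 0, 0]
r1 m[K→φ1] = [0, 0, 0, 0]
r1 m[J→φ2] = [0, 0, 0, 0]
r1 m[S→φ1] = [0, 0, 0, 0]
r1 m[S→φ4] = [0, 0, 0, 0]
r1 m[Q→φ4] = [0, 0, 0, 0]
r1 m[A→φ0] = [0, 0, 0, 0]
r1 m[A→φ2] = [0, 0, 0, 0]
r1 m[A→φ3] = [0, 0, 0, 0]
r1 m[C→φ3] = [0, 0, 0, 0]
r2 m[φ0→K] = [6, 4, 2, 0]
r2 m[φ0→A] = [0, 4, 5, 3]
r2 m[φ1→K] = [0, 1, 1, 0]
r2 m[φ1→S] = [0, 1, 1, 0]
r2 m[φ2→J] = [4, 1, 0, 6]
r2 m[φ2→A] = [5, 1, 0, 2]
r2 m[φ3→A] = [7, 0, 0, 2]
r2 m[φ3→C] = [2, 0, 0, 1]
r2 m[φ4→S] = [2, 4, 1, 4]
r2 m[φ4→Q] = [2, 4, 1, 2]
r2 m[K→φ0] = [0, 1, 1, 0]
r2 m[K→φ1] = [6, 4, 2, 0]
r2 m[J→φ2] = [0, 0, 0, 0]
r2 m[S→φ1] = [2, 4, 1, 4]
r2 m[S→φ4] = [0, 1, 1, 0]
r2 m[Q→φ4] = [0, 0, 0, 0]
r2 m[A→φ0] = [12, 1, 0, 4]
r2 m[A→φ2] = [7, 4, 5, 5]
r2 m[A→φ3] = [5, 5, 5, 5]
r2 m[C→φ3] = [0, 0, 0, 0]
r3 m[φ0→K] = [7, 5, 6, 5]
r3 m[φ0→A] = [0, 4, 5, 4]
r3 m[φ1→K] = [2, 2, 5, 3]
r3 m[φ1→S] = [1, 3, 2, 0]
r3 m[φ2→J] = [8, 5, 5, 11]
r3 m[φ2→A] = [5, 1, 0, 2]
r3 m[φ3→A] = [7, 0, 0, 2]
r3 m[φ3→C] = [7, 5, 5, 6]
r3 m[φ4→S] = [2, 4, 1, 4]
r3 m[φ4→Q] = [2, 4, 2, 2]
r3 m[K→φ0] = [0, 1, 1, 0]
r3 m[K→φ1] = [6, 4, 2, 0]
r3 m[J→φ2] = [0, 0, 0, 0]
r3 m[S→φ1] = [2, 4, 1, 4]
r3 m[S→φ4] = [0, 1, 1, 0]
r3 m[Q→φ4] = [0, 0, 0, 0]
r3 m[A→φ0] = [12, 1, 0, 4]
r3 m[A→φ2] = [7, 4, 5, 5]
r3 m[A→φ3] = [5, 5, 5, 5]
r3 m[C→φ3] = [0, 0, 0, 0]
r4 m[φ0→K] = [7, 5, 6, 5]
r4 m[φ0→A] = [0, 4, 5, 4]
r4 m[φ1→K] = [2, 2, 5, 3]
r4 m[φ1→S] = [1, 3, 2, 0]
r4 m[φ2→J] = [8, 5, 5, 11]
r4 m[φ2→A] = [5, 1, 0, 2]
r4 m[φ3→A] = [7, 0, 0, 2]
r4 m[φ3→C] = [7, 5, 5, 6]
r4 m[φ4→S] = [2, 4, 1, 4]
r4 m[φ4→Q] = [2, 4, 2, 2]
r4 m[K→φ0] = [2, 2, 5, 3]
r4 m[K→φ1] = [7, 5, 6, 5]
r4 m[J→φ2] = [0, 0, 0, 0]
r4 m[S→φ1] = [2, 4, 1, 4]
r4 m[S→φ4] = [1, 3, 2, 0]
r4 m[Q→φ4] = [0, 0, 0, 0]
r4 m[A→φ0] = [12, 1, 0, 4]
r4 m[A→φ2] = [7, 4, 5, 6]
r4 m[A→φ3] = [5, 5, 5, 6]
r4 m[C→φ3] = [0, 0, 0, 0]
r5 m[φ0→K] = [7, 5, 6, 5]
r5 m[φ0→A] = [3, 6, 8, 8]
r5 m[φ1→K] = [2, 2, 5, 3]
r5 m[φ1→S] = [6, 7, 6, 5]
r5 m[φ2→J] = [8, 5, 5, 12]
r5 m[φ2→A] = [5, 1, 0, 2]
r5 m[φ3→A] = [7, 0, 0, 2]
r5 m[φ3→C] = [7, 5, 5, 6]
r5 m[φ4→S] = [2, 4, 1, 4]
r5 m[φ4→Q] = [3, 5, 3, 3]
r5 m[K→φ0] = [2, 2, 5, 3]
r5 m[K→φ1] = [7, 5, 6, 5]
r5 m[J→φ2] = [0, 0, 0, 0]
r5 m[S→φ1] = [2, 4, 1, 4]
r5 m[S→φ4] = [1, 3, 2, 0]
r5 m[Q→φ4] = [0, 0, 0, 0]
r5 m[A→φ0] = [12, 1, 0, 4]
r5 m[A→φ2] = [7, 4, 5, 6]
r5 m[A→φ3] = [5, 5, 5, 6]
r5 m[C→φ3] = [0, 0, 0, 0]
r6 m[φ0→K] = [7, 5, 6, 5]
r6 m[φ0→A] = [3, 6, 8, 8]
r6 m[φ1→K] = [2, 2, 5, 3]
r6 m[φ1→S] = [6, 7, 6, 5]
r6 m[φ2→J] = [8, 5, 5, 12]
r6 m[φ2→A] = [5, 1, 0, 2]
r6 m[φ3→A] = [7, 0, 0, 2]
r6 m[φ3→C] = [7, 5, 5, 6]
r6 m[φ4→S] = [2, 4, 1, 4]
r6 m[φ4→Q] = [3, 5, 3, 3]
r6 m[K→φ0] = [2, 2, 5, 3]
r6 m[K→φ1] = [7, 5, 6, 5]
r6 m[J→φ2] = [0, 0, 0, 0]
r6 m[S→φ1] = [2, 4, 1, 4]
r6 m[S→φ4] = [6, 7, 6, 5]
r6 m[Q→φ4] = [0, 0, 0, 0]
r6 m[A→φ0] = [12, 1, 0, 4]
r6 m[A→φ2] = [10, 6, 8, 10]
r6 m[A→φ3] = [8, 7, 8, 10]
r6 m[C→φ3] = [0, 0, 0, 0]
r7 m[φ0→K] = [7, 5, 6, 5]
r7 m[φ0→A] = [3, 6, 8, 8]
r7 m[φ1→K] = [2, 2, 5, 3]
r7 m[φ1→S] = [6, 7, 6, 5]
r7 m[φ2→J] = [10, 7, 8, 14]
r7 m[φ2→A] = [5, 1, 0, 2]
r7 m[φ3→A] = [7, 0, 0, 2]
r7 m[φ3→C] = [9, 8, 7, 8]
r7 m[φ4→S] = [2, 4, 1, 4]
r7 m[φ4→Q] = [8, 10, 7, 8]
r7 m[K→φ0] = [2, 2, 5, 3]
r7 m[K→φ1] = [7, 5, 6, 5]
r7 m[J→φ2] = [0, 0, 0, 0]
r7 m[S→φ1] = [2, 4, 1, 4]
r7 m[S→φ4] = [6, 7, 6, 5]
r7 m[Q→φ4] = [0, 0, 0, 0]
r7 m[A→φ0] = [12, 1, 0, 4]
r7 m[A→φ2] = [10, 6, 8, 10]
r7 m[A→φ3] = [8, 7, 8, 10]
r7 m[C→φ3] = [0, 0, 0, 0]
r8 m[φ0→K] = [7, 5, 6, 5]
r8 m[φ0→A] = [3, 6, 8, 8]
r8 m[φ1→K] = [2, 2, 5, 3]
r8 m[φ1→S] = [6, 7, 6, 5]
r8 m[φ2→J] = [10, 7, 8, 14]
r8 m[φ2→A] = [5, 1, 0, 2]
r8 m[φ3→A] = [7, 0, 0, 2]
r8 m[φ3→C] = [9, 8, 7, 8]
r8 m[φ4→S] = [2, 4, 1, 4]
r8 m[φ4→Q] = [8, 10, 7, 8]
r8 m[K→φ0] = [2, 2, 5, 3]
r8 m[K→φ1] = [7, 5, 6, 5]
r8 m[J→φ2] = [0, 0, 0, 0]
r8 m[S→φ1] = [2, 4, 1, 4]
r8 m[S→φ4] = [6, 7, 6, 5]
r8 m[Q→φ4] = [0, 0, 0, 0]
r8 m[A→φ0] = [12, 1, 0, 4]
r8 m[A→φ2] = [10, 6, 8, 10]
r8 m[A→φ3] = [8, 7, 8, 10]
r8 m[C→φ3] = [0, 0, 0, 0]
fixed point reached at round 8
traceback from K: (K=1, J=1, S=2, Q=2, A=1, C=2), score=7

assignment: (K=1, J=1, S=2, Q=2, A=1, C=2); score = 7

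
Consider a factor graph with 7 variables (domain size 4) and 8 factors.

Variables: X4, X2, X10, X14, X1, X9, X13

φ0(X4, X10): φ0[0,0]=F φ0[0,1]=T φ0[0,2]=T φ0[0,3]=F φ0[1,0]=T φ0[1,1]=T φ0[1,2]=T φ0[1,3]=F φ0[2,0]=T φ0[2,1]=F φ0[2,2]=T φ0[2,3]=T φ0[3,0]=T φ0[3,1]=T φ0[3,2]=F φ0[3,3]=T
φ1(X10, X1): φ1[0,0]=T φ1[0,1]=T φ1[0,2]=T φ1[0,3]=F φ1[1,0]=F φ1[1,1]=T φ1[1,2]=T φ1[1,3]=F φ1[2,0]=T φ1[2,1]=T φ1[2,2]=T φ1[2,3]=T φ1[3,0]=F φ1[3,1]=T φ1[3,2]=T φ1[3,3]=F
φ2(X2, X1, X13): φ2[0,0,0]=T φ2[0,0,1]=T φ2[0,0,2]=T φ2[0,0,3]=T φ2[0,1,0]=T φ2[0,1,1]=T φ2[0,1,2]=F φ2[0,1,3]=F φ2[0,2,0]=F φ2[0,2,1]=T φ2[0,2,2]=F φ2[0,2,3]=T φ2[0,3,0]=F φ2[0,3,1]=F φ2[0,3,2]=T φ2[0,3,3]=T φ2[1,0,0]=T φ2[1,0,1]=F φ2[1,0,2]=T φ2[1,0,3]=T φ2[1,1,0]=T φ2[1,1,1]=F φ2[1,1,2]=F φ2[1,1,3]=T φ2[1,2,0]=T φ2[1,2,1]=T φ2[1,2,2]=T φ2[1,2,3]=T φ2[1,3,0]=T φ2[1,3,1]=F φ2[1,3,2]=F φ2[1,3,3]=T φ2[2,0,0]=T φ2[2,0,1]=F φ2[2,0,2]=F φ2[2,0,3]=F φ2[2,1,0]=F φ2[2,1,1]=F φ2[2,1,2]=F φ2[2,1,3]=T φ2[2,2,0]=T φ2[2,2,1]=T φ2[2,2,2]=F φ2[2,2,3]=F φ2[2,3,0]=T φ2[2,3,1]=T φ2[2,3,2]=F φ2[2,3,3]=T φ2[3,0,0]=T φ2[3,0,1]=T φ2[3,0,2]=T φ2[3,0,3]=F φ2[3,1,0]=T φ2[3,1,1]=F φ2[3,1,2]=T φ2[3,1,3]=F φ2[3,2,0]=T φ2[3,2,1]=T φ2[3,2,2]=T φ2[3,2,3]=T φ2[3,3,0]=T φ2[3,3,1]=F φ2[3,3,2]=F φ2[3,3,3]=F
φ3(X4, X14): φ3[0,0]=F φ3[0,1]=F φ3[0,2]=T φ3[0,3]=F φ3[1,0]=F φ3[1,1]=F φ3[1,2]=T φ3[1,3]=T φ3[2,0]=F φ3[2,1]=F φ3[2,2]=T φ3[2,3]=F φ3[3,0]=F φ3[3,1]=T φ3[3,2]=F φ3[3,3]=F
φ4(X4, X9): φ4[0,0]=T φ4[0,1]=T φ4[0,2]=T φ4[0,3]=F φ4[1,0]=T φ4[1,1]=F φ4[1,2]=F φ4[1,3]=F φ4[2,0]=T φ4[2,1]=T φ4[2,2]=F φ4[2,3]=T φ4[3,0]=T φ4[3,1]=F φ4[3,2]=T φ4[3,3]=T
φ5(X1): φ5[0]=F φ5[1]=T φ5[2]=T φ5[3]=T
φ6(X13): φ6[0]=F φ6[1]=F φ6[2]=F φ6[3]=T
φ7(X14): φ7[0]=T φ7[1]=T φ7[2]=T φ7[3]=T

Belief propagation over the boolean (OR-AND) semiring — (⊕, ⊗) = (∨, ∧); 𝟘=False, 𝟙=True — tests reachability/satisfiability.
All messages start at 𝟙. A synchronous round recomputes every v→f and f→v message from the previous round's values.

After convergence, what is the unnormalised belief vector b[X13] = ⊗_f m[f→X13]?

b[X13] = [F, F, F, T]

init: all messages = 𝟙 over 4 values
r1 m[φ0→X4] = [T, T, T, T]
r1 m[φ0→X10] = [T, T, T, T]
r1 m[φ1→X10] = [T, T, T, T]
r1 m[φ1→X1] = [T, T, T, T]
r1 m[φ2→X2] = [T, T, T, T]
r1 m[φ2→X1] = [T, T, T, T]
r1 m[φ2→X13] = [T, T, T, T]
r1 m[φ3→X4] = [T, T, T, T]
r1 m[φ3→X14] = [F, T, T, T]
r1 m[φ4→X4] = [T, T, T, T]
r1 m[φ4→X9] = [T, T, T, T]
r1 m[φ5→X1] = [F, T, T, T]
r1 m[φ6→X13] = [F, F, F, T]
r1 m[φ7→X14] = [T, T, T, T]
r1 m[X4→φ0] = [T, T, T, T]
r1 m[X4→φ3] = [T, T, T, T]
r1 m[X4→φ4] = [T, T, T, T]
r1 m[X2→φ2] = [T, T, T, T]
r1 m[X10→φ0] = [T, T, T, T]
r1 m[X10→φ1] = [T, T, T, T]
r1 m[X14→φ3] = [T, T, T, T]
r1 m[X14→φ7] = [T, T, T, T]
r1 m[X1→φ1] = [T, T, T, T]
r1 m[X1→φ2] = [T, T, T, T]
r1 m[X1→φ5] = [T, T, T, T]
r1 m[X9→φ4] = [T, T, T, T]
r1 m[X13→φ2] = [T, T, T, T]
r1 m[X13→φ6] = [T, T, T, T]
r2 m[φ0→X4] = [T, T, T, T]
r2 m[φ0→X10] = [T, T, T, T]
r2 m[φ1→X10] = [T, T, T, T]
r2 m[φ1→X1] = [T, T, T, T]
r2 m[φ2→X2] = [T, T, T, T]
r2 m[φ2→X1] = [T, T, T, T]
r2 m[φ2→X13] = [T, T, T, T]
r2 m[φ3→X4] = [T, T, T, T]
r2 m[φ3→X14] = [F, T, T, T]
r2 m[φ4→X4] = [T, T, T, T]
r2 m[φ4→X9] = [T, T, T, T]
r2 m[φ5→X1] = [F, T, T, T]
r2 m[φ6→X13] = [F, F, F, T]
r2 m[φ7→X14] = [T, T, T, T]
r2 m[X4→φ0] = [T, T, T, T]
r2 m[X4→φ3] = [T, T, T, T]
r2 m[X4→φ4] = [T, T, T, T]
r2 m[X2→φ2] = [T, T, T, T]
r2 m[X10→φ0] = [T, T, T, T]
r2 m[X10→φ1] = [T, T, T, T]
r2 m[X14→φ3] = [T, T, T, T]
r2 m[X14→φ7] = [F, T, T, T]
r2 m[X1→φ1] = [F, T, T, T]
r2 m[X1→φ2] = [F, T, T, T]
r2 m[X1→φ5] = [T, T, T, T]
r2 m[X9→φ4] = [T, T, T, T]
r2 m[X13→φ2] = [F, F, F, T]
r2 m[X13→φ6] = [T, T, T, T]
r3 m[φ0→X4] = [T, T, T, T]
r3 m[φ0→X10] = [T, T, T, T]
r3 m[φ1→X10] = [T, T, T, T]
r3 m[φ1→X1] = [T, T, T, T]
r3 m[φ2→X2] = [T, T, T, T]
r3 m[φ2→X1] = [T, T, T, T]
r3 m[φ2→X13] = [T, T, T, T]
r3 m[φ3→X4] = [T, T, T, T]
r3 m[φ3→X14] = [F, T, T, T]
r3 m[φ4→X4] = [T, T, T, T]
r3 m[φ4→X9] = [T, T, T, T]
r3 m[φ5→X1] = [F, T, T, T]
r3 m[φ6→X13] = [F, F, F, T]
r3 m[φ7→X14] = [T, T, T, T]
r3 m[X4→φ0] = [T, T, T, T]
r3 m[X4→φ3] = [T, T, T, T]
r3 m[X4→φ4] = [T, T, T, T]
r3 m[X2→φ2] = [T, T, T, T]
r3 m[X10→φ0] = [T, T, T, T]
r3 m[X10→φ1] = [T, T, T, T]
r3 m[X14→φ3] = [T, T, T, T]
r3 m[X14→φ7] = [F, T, T, T]
r3 m[X1→φ1] = [F, T, T, T]
r3 m[X1→φ2] = [F, T, T, T]
r3 m[X1→φ5] = [T, T, T, T]
r3 m[X9→φ4] = [T, T, T, T]
r3 m[X13→φ2] = [F, F, F, T]
r3 m[X13→φ6] = [T, T, T, T]
fixed point reached at round 3
b[X13] = ⊗ incoming = [F, F, F, T]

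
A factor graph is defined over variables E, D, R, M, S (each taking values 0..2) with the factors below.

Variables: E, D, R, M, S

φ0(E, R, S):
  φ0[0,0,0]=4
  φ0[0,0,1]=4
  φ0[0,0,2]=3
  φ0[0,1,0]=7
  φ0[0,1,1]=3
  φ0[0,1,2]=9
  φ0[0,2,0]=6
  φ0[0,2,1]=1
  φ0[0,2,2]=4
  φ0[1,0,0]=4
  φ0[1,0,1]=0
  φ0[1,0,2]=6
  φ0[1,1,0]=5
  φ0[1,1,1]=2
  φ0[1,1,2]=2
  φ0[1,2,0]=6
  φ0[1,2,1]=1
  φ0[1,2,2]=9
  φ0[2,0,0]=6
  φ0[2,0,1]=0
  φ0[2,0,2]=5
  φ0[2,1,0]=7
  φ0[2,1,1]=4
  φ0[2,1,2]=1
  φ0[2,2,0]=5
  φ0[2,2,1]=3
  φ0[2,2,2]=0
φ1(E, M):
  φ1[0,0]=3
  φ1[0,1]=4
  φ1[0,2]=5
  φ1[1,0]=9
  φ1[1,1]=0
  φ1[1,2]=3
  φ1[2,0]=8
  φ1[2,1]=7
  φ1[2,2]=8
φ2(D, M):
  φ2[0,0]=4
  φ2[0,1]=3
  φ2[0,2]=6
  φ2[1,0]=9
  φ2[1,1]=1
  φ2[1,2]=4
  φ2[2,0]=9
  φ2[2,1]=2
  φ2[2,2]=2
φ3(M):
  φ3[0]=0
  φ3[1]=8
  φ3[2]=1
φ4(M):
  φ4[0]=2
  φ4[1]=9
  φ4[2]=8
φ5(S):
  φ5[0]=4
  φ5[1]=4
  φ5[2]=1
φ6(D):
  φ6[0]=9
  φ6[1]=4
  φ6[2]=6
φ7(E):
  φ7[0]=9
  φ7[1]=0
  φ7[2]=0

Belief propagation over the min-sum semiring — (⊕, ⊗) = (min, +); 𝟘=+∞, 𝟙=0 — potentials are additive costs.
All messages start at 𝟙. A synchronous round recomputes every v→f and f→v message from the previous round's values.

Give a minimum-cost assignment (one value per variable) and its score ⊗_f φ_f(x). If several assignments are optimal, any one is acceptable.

init: all messages = 𝟙 over 3 values
r1 m[φ0→E] = [1, 0, 0]
r1 m[φ0→R] = [0, 1, 0]
r1 m[φ0→S] = [4, 0, 0]
r1 m[φ1→E] = [3, 0, 7]
r1 m[φ1→M] = [3, 0, 3]
r1 m[φ2→D] = [3, 1, 2]
r1 m[φ2→M] = [4, 1, 2]
r1 m[φ3→M] = [0, 8, 1]
r1 m[φ4→M] = [2, 9, 8]
r1 m[φ5→S] = [4, 4, 1]
r1 m[φ6→D] = [9, 4, 6]
r1 m[φ7→E] = [9, 0, 0]
r1 m[E→φ0] = [0, 0, 0]
r1 m[E→φ1] = [0, 0, 0]
r1 m[E→φ7] = [0, 0, 0]
r1 m[D→φ2] = [0, 0, 0]
r1 m[D→φ6] = [0, 0, 0]
r1 m[R→φ0] = [0, 0, 0]
r1 m[M→φ1] = [0, 0, 0]
r1 m[M→φ2] = [0, 0, 0]
r1 m[M→φ3] = [0, 0, 0]
r1 m[M→φ4] = [0, 0, 0]
r1 m[S→φ0] = [0, 0, 0]
r1 m[S→φ5] = [0, 0, 0]
r2 m[φ0→E] = [1, 0, 0]
r2 m[φ0→R] = [0, 1, 0]
r2 m[φ0→S] = [4, 0, 0]
r2 m[φ1→E] = [3, 0, 7]
r2 m[φ1→M] = [3, 0, 3]
r2 m[φ2→D] = [3, 1, 2]
r2 m[φ2→M] = [4, 1, 2]
r2 m[φ3→M] = [0, 8, 1]
r2 m[φ4→M] = [2, 9, 8]
r2 m[φ5→S] = [4, 4, 1]
r2 m[φ6→D] = [9, 4, 6]
r2 m[φ7→E] = [9, 0, 0]
r2 m[E→φ0] = [12, 0, 7]
r2 m[E→φ1] = [10, 0, 0]
r2 m[E→φ7] = [4, 0, 7]
r2 m[D→φ2] = [9, 4, 6]
r2 m[D→φ6] = [3, 1, 2]
r2 m[R→φ0] = [0, 0, 0]
r2 m[M→φ1] = [6, 18, 11]
r2 m[M→φ2] = [5, 17, 12]
r2 m[M→φ3] = [9, 10, 13]
r2 m[M→φ4] = [7, 9, 6]
r2 m[S→φ0] = [4, 4, 1]
r2 m[S→φ5] = [4, 0, 0]
r3 m[φ0→E] = [4, 3, 1]
r3 m[φ0→R] = [4, 3, 5]
r3 m[φ0→S] = [4, 0, 2]
r3 m[φ1→E] = [9, 14, 14]
r3 m[φ1→M] = [8, 0, 3]
r3 m[φ2→D] = [9, 14, 14]
r3 m[φ2→M] = [13, 5, 8]
r3 m[φ3→M] = [0, 8, 1]
r3 m[φ4→M] = [2, 9, 8]
r3 m[φ5→S] = [4, 4, 1]
r3 m[φ6→D] = [9, 4, 6]
r3 m[φ7→E] = [9, 0, 0]
r3 m[E→φ0] = [12, 0, 7]
r3 m[E→φ1] = [10, 0, 0]
r3 m[E→φ7] = [4, 0, 7]
r3 m[D→φ2] = [9, 4, 6]
r3 m[D→φ6] = [3, 1, 2]
r3 m[R→φ0] = [0, 0, 0]
r3 m[M→φ1] = [6, 18, 11]
r3 m[M→φ2] = [5, 17, 12]
r3 m[M→φ3] = [9, 10, 13]
r3 m[M→φ4] = [7, 9, 6]
r3 m[S→φ0] = [4, 4, 1]
r3 m[S→φ5] = [4, 0, 0]
r4 m[φ0→E] = [4, 3, 1]
r4 m[φ0→R] = [4, 3, 5]
r4 m[φ0→S] = [4, 0, 2]
r4 m[φ1→E] = [9, 14, 14]
r4 m[φ1→M] = [8, 0, 3]
r4 m[φ2→D] = [9, 14, 14]
r4 m[φ2→M] = [13, 5, 8]
r4 m[φ3→M] = [0, 8, 1]
r4 m[φ4→M] = [2, 9, 8]
r4 m[φ5→S] = [4, 4, 1]
r4 m[φ6→D] = [9, 4, 6]
r4 m[φ7→E] = [9, 0, 0]
r4 m[E→φ0] = [18, 14, 14]
r4 m[E→φ1] = [13, 3, 1]
r4 m[E→φ7] = [13, 17, 15]
r4 m[D→φ2] = [9, 4, 6]
r4 m[D→φ6] = [9, 14, 14]
r4 m[R→φ0] = [0, 0, 0]
r4 m[M→φ1] = [15, 22, 17]
r4 m[M→φ2] = [10, 17, 12]
r4 m[M→φ3] = [23, 14, 19]
r4 m[M→φ4] = [21, 13, 12]
r4 m[S→φ0] = [4, 4, 1]
r4 m[S→φ5] = [4, 0, 2]
r5 m[φ0→E] = [4, 3, 1]
r5 m[φ0→R] = [18, 16, 15]
r5 m[φ0→S] = [18, 14, 14]
r5 m[φ1→E] = [18, 20, 23]
r5 m[φ1→M] = [9, 3, 6]
r5 m[φ2→D] = [14, 16, 14]
r5 m[φ2→M] = [13, 5, 8]
r5 m[φ3→M] = [0, 8, 1]
r5 m[φ4→M] = [2, 9, 8]
r5 m[φ5→S] = [4, 4, 1]
r5 m[φ6→D] = [9, 4, 6]
r5 m[φ7→E] = [9, 0, 0]
r5 m[E→φ0] = [18, 14, 14]
r5 m[E→φ1] = [13, 3, 1]
r5 m[E→φ7] = [13, 17, 15]
r5 m[D→φ2] = [9, 4, 6]
r5 m[D→φ6] = [9, 14, 14]
r5 m[R→φ0] = [0, 0, 0]
r5 m[M→φ1] = [15, 22, 17]
r5 m[M→φ2] = [10, 17, 12]
r5 m[M→φ3] = [23, 14, 19]
r5 m[M→φ4] = [21, 13, 12]
r5 m[S→φ0] = [4, 4, 1]
r5 m[S→φ5] = [4, 0, 2]
r6 m[φ0→E] = [4, 3, 1]
r6 m[φ0→R] = [18, 16, 15]
r6 m[φ0→S] = [18, 14, 14]
r6 m[φ1→E] = [18, 20, 23]
r6 m[φ1→M] = [9, 3, 6]
r6 m[φ2→D] = [14, 16, 14]
r6 m[φ2→M] = [13, 5, 8]
r6 m[φ3→M] = [0, 8, 1]
r6 m[φ4→M] = [2, 9, 8]
r6 m[φ5→S] = [4, 4, 1]
r6 m[φ6→D] = [9, 4, 6]
r6 m[φ7→E] = [9, 0, 0]
r6 m[E→φ0] = [27, 20, 23]
r6 m[E→φ1] = [13, 3, 1]
r6 m[E→φ7] = [22, 23, 24]
r6 m[D→φ2] = [9, 4, 6]
r6 m[D→φ6] = [14, 16, 14]
r6 m[R→φ0] = [0, 0, 0]
r6 m[M→φ1] = [15, 22, 17]
r6 m[M→φ2] = [11, 20, 15]
r6 m[M→φ3] = [24, 17, 22]
r6 m[M→φ4] = [22, 16, 15]
r6 m[S→φ0] = [4, 4, 1]
r6 m[S→φ5] = [18, 14, 14]
r7 m[φ0→E] = [4, 3, 1]
r7 m[φ0→R] = [24, 23, 24]
r7 m[φ0→S] = [24, 20, 22]
r7 m[φ1→E] = [18, 20, 23]
r7 m[φ1→M] = [9, 3, 6]
r7 m[φ2→D] = [15, 19, 17]
r7 m[φ2→M] = [13, 5, 8]
r7 m[φ3→M] = [0, 8, 1]
r7 m[φ4→M] = [2, 9, 8]
r7 m[φ5→S] = [4, 4, 1]
r7 m[φ6→D] = [9, 4, 6]
r7 m[φ7→E] = [9, 0, 0]
r7 m[E→φ0] = [27, 20, 23]
r7 m[E→φ1] = [13, 3, 1]
r7 m[E→φ7] = [22, 23, 24]
r7 m[D→φ2] = [9, 4, 6]
r7 m[D→φ6] = [14, 16, 14]
r7 m[R→φ0] = [0, 0, 0]
r7 m[M→φ1] = [15, 22, 17]
r7 m[M→φ2] = [11, 20, 15]
r7 m[M→φ3] = [24, 17, 22]
r7 m[M→φ4] = [22, 16, 15]
r7 m[S→φ0] = [4, 4, 1]
r7 m[S→φ5] = [18, 14, 14]
r8 m[φ0→E] = [4, 3, 1]
r8 m[φ0→R] = [24, 23, 24]
r8 m[φ0→S] = [24, 20, 22]
r8 m[φ1→E] = [18, 20, 23]
r8 m[φ1→M] = [9, 3, 6]
r8 m[φ2→D] = [15, 19, 17]
r8 m[φ2→M] = [13, 5, 8]
r8 m[φ3→M] = [0, 8, 1]
r8 m[φ4→M] = [2, 9, 8]
r8 m[φ5→S] = [4, 4, 1]
r8 m[φ6→D] = [9, 4, 6]
r8 m[φ7→E] = [9, 0, 0]
r8 m[E→φ0] = [27, 20, 23]
r8 m[E→φ1] = [13, 3, 1]
r8 m[E→φ7] = [22, 23, 24]
r8 m[D→φ2] = [9, 4, 6]
r8 m[D→φ6] = [15, 19, 17]
r8 m[R→φ0] = [0, 0, 0]
r8 m[M→φ1] = [15, 22, 17]
r8 m[M→φ2] = [11, 20, 15]
r8 m[M→φ3] = [24, 17, 22]
r8 m[M→φ4] = [22, 16, 15]
r8 m[S→φ0] = [4, 4, 1]
r8 m[S→φ5] = [24, 20, 22]
r9 m[φ0→E] = [4, 3, 1]
r9 m[φ0→R] = [24, 23, 24]
r9 m[φ0→S] = [24, 20, 22]
r9 m[φ1→E] = [18, 20, 23]
r9 m[φ1→M] = [9, 3, 6]
r9 m[φ2→D] = [15, 19, 17]
r9 m[φ2→M] = [13, 5, 8]
r9 m[φ3→M] = [0, 8, 1]
r9 m[φ4→M] = [2, 9, 8]
r9 m[φ5→S] = [4, 4, 1]
r9 m[φ6→D] = [9, 4, 6]
r9 m[φ7→E] = [9, 0, 0]
r9 m[E→φ0] = [27, 20, 23]
r9 m[E→φ1] = [13, 3, 1]
r9 m[E→φ7] = [22, 23, 24]
r9 m[D→φ2] = [9, 4, 6]
r9 m[D→φ6] = [15, 19, 17]
r9 m[R→φ0] = [0, 0, 0]
r9 m[M→φ1] = [15, 22, 17]
r9 m[M→φ2] = [11, 20, 15]
r9 m[M→φ3] = [24, 17, 22]
r9 m[M→φ4] = [22, 16, 15]
r9 m[S→φ0] = [4, 4, 1]
r9 m[S→φ5] = [24, 20, 22]
fixed point reached at round 9
traceback from E: (E=1, D=1, R=1, M=2, S=2), score=23

assignment: (E=1, D=1, R=1, M=2, S=2); score = 23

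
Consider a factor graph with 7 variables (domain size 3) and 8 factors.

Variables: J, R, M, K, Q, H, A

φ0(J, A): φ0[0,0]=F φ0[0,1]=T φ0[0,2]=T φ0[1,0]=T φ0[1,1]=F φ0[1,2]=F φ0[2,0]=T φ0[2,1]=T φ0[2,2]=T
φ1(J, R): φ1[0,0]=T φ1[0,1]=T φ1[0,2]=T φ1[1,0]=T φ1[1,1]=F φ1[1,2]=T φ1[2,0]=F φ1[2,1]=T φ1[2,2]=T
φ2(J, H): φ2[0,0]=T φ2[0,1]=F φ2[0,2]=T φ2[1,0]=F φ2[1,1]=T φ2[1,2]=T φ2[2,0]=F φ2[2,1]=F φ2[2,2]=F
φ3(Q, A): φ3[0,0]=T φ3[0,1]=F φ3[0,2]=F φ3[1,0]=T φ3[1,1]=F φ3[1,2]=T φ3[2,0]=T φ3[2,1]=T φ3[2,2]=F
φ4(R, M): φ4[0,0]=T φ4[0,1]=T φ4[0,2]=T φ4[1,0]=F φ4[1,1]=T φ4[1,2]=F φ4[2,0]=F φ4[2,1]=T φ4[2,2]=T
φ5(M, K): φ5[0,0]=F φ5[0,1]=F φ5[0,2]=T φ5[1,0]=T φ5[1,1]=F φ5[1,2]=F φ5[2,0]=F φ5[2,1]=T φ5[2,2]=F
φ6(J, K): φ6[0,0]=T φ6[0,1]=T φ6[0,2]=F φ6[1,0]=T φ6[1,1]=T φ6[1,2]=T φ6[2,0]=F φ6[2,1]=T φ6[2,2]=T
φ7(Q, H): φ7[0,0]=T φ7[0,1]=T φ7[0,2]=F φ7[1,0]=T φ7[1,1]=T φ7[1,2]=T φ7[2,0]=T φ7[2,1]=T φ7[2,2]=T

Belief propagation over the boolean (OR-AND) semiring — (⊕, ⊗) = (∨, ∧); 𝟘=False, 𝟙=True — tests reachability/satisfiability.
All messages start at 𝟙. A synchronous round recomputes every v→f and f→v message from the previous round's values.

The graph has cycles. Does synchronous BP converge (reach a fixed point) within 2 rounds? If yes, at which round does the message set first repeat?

init: all messages = 𝟙 over 3 values
r1 m[φ0→J] = [T, T, T]
r1 m[φ0→A] = [T, T, T]
r1 m[φ1→J] = [T, T, T]
r1 m[φ1→R] = [T, T, T]
r1 m[φ2→J] = [T, T, F]
r1 m[φ2→H] = [T, T, T]
r1 m[φ3→Q] = [T, T, T]
r1 m[φ3→A] = [T, T, T]
r1 m[φ4→R] = [T, T, T]
r1 m[φ4→M] = [T, T, T]
r1 m[φ5→M] = [T, T, T]
r1 m[φ5→K] = [T, T, T]
r1 m[φ6→J] = [T, T, T]
r1 m[φ6→K] = [T, T, T]
r1 m[φ7→Q] = [T, T, T]
r1 m[φ7→H] = [T, T, T]
r1 m[J→φ0] = [T, T, T]
r1 m[J→φ1] = [T, T, T]
r1 m[J→φ2] = [T, T, T]
r1 m[J→φ6] = [T, T, T]
r1 m[R→φ1] = [T, T, T]
r1 m[R→φ4] = [T, T, T]
r1 m[M→φ4] = [T, T, T]
r1 m[M→φ5] = [T, T, T]
r1 m[K→φ5] = [T, T, T]
r1 m[K→φ6] = [T, T, T]
r1 m[Q→φ3] = [T, T, T]
r1 m[Q→φ7] = [T, T, T]
r1 m[H→φ2] = [T, T, T]
r1 m[H→φ7] = [T, T, T]
r1 m[A→φ0] = [T, T, T]
r1 m[A→φ3] = [T, T, T]
r2 m[φ0→J] = [T, T, T]
r2 m[φ0→A] = [T, T, T]
r2 m[φ1→J] = [T, T, T]
r2 m[φ1→R] = [T, T, T]
r2 m[φ2→J] = [T, T, F]
r2 m[φ2→H] = [T, T, T]
r2 m[φ3→Q] = [T, T, T]
r2 m[φ3→A] = [T, T, T]
r2 m[φ4→R] = [T, T, T]
r2 m[φ4→M] = [T, T, T]
r2 m[φ5→M] = [T, T, T]
r2 m[φ5→K] = [T, T, T]
r2 m[φ6→J] = [T, T, T]
r2 m[φ6→K] = [T, T, T]
r2 m[φ7→Q] = [T, T, T]
r2 m[φ7→H] = [T, T, T]
r2 m[J→φ0] = [T, T, F]
r2 m[J→φ1] = [T, T, F]
r2 m[J→φ2] = [T, T, T]
r2 m[J→φ6] = [T, T, F]
r2 m[R→φ1] = [T, T, T]
r2 m[R→φ4] = [T, T, T]
r2 m[M→φ4] = [T, T, T]
r2 m[M→φ5] = [T, T, T]
r2 m[K→φ5] = [T, T, T]
r2 m[K→φ6] = [T, T, T]
r2 m[Q→φ3] = [T, T, T]
r2 m[Q→φ7] = [T, T, T]
r2 m[H→φ2] = [T, T, T]
r2 m[H→φ7] = [T, T, T]
r2 m[A→φ0] = [T, T, T]
r2 m[A→φ3] = [T, T, T]
no fixed point within 2 rounds

NOT CONVERGED within 2 rounds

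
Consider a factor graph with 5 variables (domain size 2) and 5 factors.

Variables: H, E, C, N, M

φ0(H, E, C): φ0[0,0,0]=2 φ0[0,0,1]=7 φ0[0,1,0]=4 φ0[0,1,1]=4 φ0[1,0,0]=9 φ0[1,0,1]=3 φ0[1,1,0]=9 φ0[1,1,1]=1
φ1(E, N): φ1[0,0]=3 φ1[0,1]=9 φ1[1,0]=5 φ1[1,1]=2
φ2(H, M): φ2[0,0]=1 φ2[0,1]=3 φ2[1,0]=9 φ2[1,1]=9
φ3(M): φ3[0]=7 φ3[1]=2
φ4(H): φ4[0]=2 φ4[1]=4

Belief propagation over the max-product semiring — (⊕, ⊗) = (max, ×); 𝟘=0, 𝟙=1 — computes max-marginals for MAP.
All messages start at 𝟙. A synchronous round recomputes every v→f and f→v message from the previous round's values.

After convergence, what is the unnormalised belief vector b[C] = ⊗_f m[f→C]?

init: all messages = 𝟙 over 2 values
r1 m[φ0→H] = [7, 9]
r1 m[φ0→E] = [9, 9]
r1 m[φ0→C] = [9, 7]
r1 m[φ1→E] = [9, 5]
r1 m[φ1→N] = [5, 9]
r1 m[φ2→H] = [3, 9]
r1 m[φ2→M] = [9, 9]
r1 m[φ3→M] = [7, 2]
r1 m[φ4→H] = [2, 4]
r1 m[H→φ0] = [1, 1]
r1 m[H→φ2] = [1, 1]
r1 m[H→φ4] = [1, 1]
r1 m[E→φ0] = [1, 1]
r1 m[E→φ1] = [1, 1]
r1 m[C→φ0] = [1, 1]
r1 m[N→φ1] = [1, 1]
r1 m[M→φ2] = [1, 1]
r1 m[M→φ3] = [1, 1]
r2 m[φ0→H] = [7, 9]
r2 m[φ0→E] = [9, 9]
r2 m[φ0→C] = [9, 7]
r2 m[φ1→E] = [9, 5]
r2 m[φ1→N] = [5, 9]
r2 m[φ2→H] = [3, 9]
r2 m[φ2→M] = [9, 9]
r2 m[φ3→M] = [7, 2]
r2 m[φ4→H] = [2, 4]
r2 m[H→φ0] = [6, 36]
r2 m[H→φ2] = [14, 36]
r2 m[H→φ4] = [21, 81]
r2 m[E→φ0] = [9, 5]
r2 m[E→φ1] = [9, 9]
r2 m[C→φ0] = [1, 1]
r2 m[N→φ1] = [1, 1]
r2 m[M→φ2] = [7, 2]
r2 m[M→φ3] = [9, 9]
r3 m[φ0→H] = [63, 81]
r3 m[φ0→E] = [324, 324]
r3 m[φ0→C] = [2916, 972]
r3 m[φ1→E] = [9, 5]
r3 m[φ1→N] = [45, 81]
r3 m[φ2→H] = [7, 63]
r3 m[φ2→M] = [324, 324]
r3 m[φ3→M] = [7, 2]
r3 m[φ4→H] = [2, 4]
r3 m[H→φ0] = [6, 36]
r3 m[H→φ2] = [14, 36]
r3 m[H→φ4] = [21, 81]
r3 m[E→φ0] = [9, 5]
r3 m[E→φ1] = [9, 9]
r3 m[C→φ0] = [1, 1]
r3 m[N→φ1] = [1, 1]
r3 m[M→φ2] = [7, 2]
r3 m[M→φ3] = [9, 9]
r4 m[φ0→H] = [63, 81]
r4 m[φ0→E] = [324, 324]
r4 m[φ0→C] = [2916, 972]
r4 m[φ1→E] = [9, 5]
r4 m[φ1→N] = [45, 81]
r4 m[φ2→H] = [7, 63]
r4 m[φ2→M] = [324, 324]
r4 m[φ3→M] = [7, 2]
r4 m[φ4→H] = [2, 4]
r4 m[H→φ0] = [14, 252]
r4 m[H→φ2] = [126, 324]
r4 m[H→φ4] = [441, 5103]
r4 m[E→φ0] = [9, 5]
r4 m[E→φ1] = [324, 324]
r4 m[C→φ0] = [1, 1]
r4 m[N→φ1] = [1, 1]
r4 m[M→φ2] = [7, 2]
r4 m[M→φ3] = [324, 324]
r5 m[φ0→H] = [63, 81]
r5 m[φ0→E] = [2268, 2268]
r5 m[φ0→C] = [20412, 6804]
r5 m[φ1→E] = [9, 5]
r5 m[φ1→N] = [1620, 2916]
r5 m[φ2→H] = [7, 63]
r5 m[φ2→M] = [2916, 2916]
r5 m[φ3→M] = [7, 2]
r5 m[φ4→H] = [2, 4]
r5 m[H→φ0] = [14, 252]
r5 m[H→φ2] = [126, 324]
r5 m[H→φ4] = [441, 5103]
r5 m[E→φ0] = [9, 5]
r5 m[E→φ1] = [324, 324]
r5 m[C→φ0] = [1, 1]
r5 m[N→φ1] = [1, 1]
r5 m[M→φ2] = [7, 2]
r5 m[M→φ3] = [324, 324]
r6 m[φ0→H] = [63, 81]
r6 m[φ0→E] = [2268, 2268]
r6 m[φ0→C] = [20412, 6804]
r6 m[φ1→E] = [9, 5]
r6 m[φ1→N] = [1620, 2916]
r6 m[φ2→H] = [7, 63]
r6 m[φ2→M] = [2916, 2916]
r6 m[φ3→M] = [7, 2]
r6 m[φ4→H] = [2, 4]
r6 m[H→φ0] = [14, 252]
r6 m[H→φ2] = [126, 324]
r6 m[H→φ4] = [441, 5103]
r6 m[E→φ0] = [9, 5]
r6 m[E→φ1] = [2268, 2268]
r6 m[C→φ0] = [1, 1]
r6 m[N→φ1] = [1, 1]
r6 m[M→φ2] = [7, 2]
r6 m[M→φ3] = [2916, 2916]
r7 m[φ0→H] = [63, 81]
r7 m[φ0→E] = [2268, 2268]
r7 m[φ0→C] = [20412, 6804]
r7 m[φ1→E] = [9, 5]
r7 m[φ1→N] = [11340, 20412]
r7 m[φ2→H] = [7, 63]
r7 m[φ2→M] = [2916, 2916]
r7 m[φ3→M] = [7, 2]
r7 m[φ4→H] = [2, 4]
r7 m[H→φ0] = [14, 252]
r7 m[H→φ2] = [126, 324]
r7 m[H→φ4] = [441, 5103]
r7 m[E→φ0] = [9, 5]
r7 m[E→φ1] = [2268, 2268]
r7 m[C→φ0] = [1, 1]
r7 m[N→φ1] = [1, 1]
r7 m[M→φ2] = [7, 2]
r7 m[M→φ3] = [2916, 2916]
r8 m[φ0→H] = [63, 81]
r8 m[φ0→E] = [2268, 2268]
r8 m[φ0→C] = [20412, 6804]
r8 m[φ1→E] = [9, 5]
r8 m[φ1→N] = [11340, 20412]
r8 m[φ2→H] = [7, 63]
r8 m[φ2→M] = [2916, 2916]
r8 m[φ3→M] = [7, 2]
r8 m[φ4→H] = [2, 4]
r8 m[H→φ0] = [14, 252]
r8 m[H→φ2] = [126, 324]
r8 m[H→φ4] = [441, 5103]
r8 m[E→φ0] = [9, 5]
r8 m[E→φ1] = [2268, 2268]
r8 m[C→φ0] = [1, 1]
r8 m[N→φ1] = [1, 1]
r8 m[M→φ2] = [7, 2]
r8 m[M→φ3] = [2916, 2916]
fixed point reached at round 8
b[C] = ⊗ incoming = [20412, 6804]

b[C] = [20412, 6804]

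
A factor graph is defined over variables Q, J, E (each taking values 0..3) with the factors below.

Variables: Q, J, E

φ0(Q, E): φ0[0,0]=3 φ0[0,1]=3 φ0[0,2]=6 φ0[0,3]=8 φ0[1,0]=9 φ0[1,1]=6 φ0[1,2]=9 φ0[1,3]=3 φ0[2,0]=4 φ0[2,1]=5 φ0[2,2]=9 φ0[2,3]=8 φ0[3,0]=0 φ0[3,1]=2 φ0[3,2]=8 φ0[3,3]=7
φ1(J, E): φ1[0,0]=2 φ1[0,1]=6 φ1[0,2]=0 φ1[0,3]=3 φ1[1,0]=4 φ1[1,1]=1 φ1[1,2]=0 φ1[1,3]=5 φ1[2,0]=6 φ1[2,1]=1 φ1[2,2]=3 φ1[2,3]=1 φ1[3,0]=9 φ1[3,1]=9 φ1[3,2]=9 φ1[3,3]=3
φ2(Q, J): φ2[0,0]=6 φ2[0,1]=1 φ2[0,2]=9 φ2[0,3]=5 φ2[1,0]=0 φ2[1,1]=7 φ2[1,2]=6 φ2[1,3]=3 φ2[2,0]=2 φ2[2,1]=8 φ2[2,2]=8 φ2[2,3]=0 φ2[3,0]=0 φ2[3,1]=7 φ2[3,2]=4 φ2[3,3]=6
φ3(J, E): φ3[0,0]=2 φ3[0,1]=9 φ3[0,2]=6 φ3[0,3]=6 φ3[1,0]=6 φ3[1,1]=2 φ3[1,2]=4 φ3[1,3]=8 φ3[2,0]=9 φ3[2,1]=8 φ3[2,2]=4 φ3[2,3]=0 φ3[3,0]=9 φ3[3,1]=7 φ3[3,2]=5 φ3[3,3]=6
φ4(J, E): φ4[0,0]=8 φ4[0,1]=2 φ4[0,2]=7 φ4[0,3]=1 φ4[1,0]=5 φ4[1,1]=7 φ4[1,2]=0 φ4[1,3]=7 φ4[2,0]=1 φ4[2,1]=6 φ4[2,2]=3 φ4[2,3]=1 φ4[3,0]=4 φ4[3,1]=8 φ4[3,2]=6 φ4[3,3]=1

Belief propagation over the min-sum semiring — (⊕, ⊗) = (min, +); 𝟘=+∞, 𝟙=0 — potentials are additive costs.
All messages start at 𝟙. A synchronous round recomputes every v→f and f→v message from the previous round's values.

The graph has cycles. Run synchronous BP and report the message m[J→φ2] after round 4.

message @ round 4 = [15, 23, 15, 23]

init: all messages = 𝟙 over 4 values
r1 m[φ0→Q] = [3, 3, 4, 0]
r1 m[φ0→E] = [0, 2, 6, 3]
r1 m[φ1→J] = [0, 0, 1, 3]
r1 m[φ1→E] = [2, 1, 0, 1]
r1 m[φ2→Q] = [1, 0, 0, 0]
r1 m[φ2→J] = [0, 1, 4, 0]
r1 m[φ3→J] = [2, 2, 0, 5]
r1 m[φ3→E] = [2, 2, 4, 0]
r1 m[φ4→J] = [1, 0, 1, 1]
r1 m[φ4→E] = [1, 2, 0, 1]
r1 m[Q→φ0] = [0, 0, 0, 0]
r1 m[Q→φ2] = [0, 0, 0, 0]
r1 m[J→φ1] = [0, 0, 0, 0]
r1 m[J→φ2] = [0, 0, 0, 0]
r1 m[J→φ3] = [0, 0, 0, 0]
r1 m[J→φ4] = [0, 0, 0, 0]
r1 m[E→φ0] = [0, 0, 0, 0]
r1 m[E→φ1] = [0, 0, 0, 0]
r1 m[E→φ3] = [0, 0, 0, 0]
r1 m[E→φ4] = [0, 0, 0, 0]
r2 m[φ0→Q] = [3, 3, 4, 0]
r2 m[φ0→E] = [0, 2, 6, 3]
r2 m[φ1→J] = [0, 0, 1, 3]
r2 m[φ1→E] = [2, 1, 0, 1]
r2 m[φ2→Q] = [1, 0, 0, 0]
r2 m[φ2→J] = [0, 1, 4, 0]
r2 m[φ3→J] = [2, 2, 0, 5]
r2 m[φ3→E] = [2, 2, 4, 0]
r2 m[φ4→J] = [1, 0, 1, 1]
r2 m[φ4→E] = [1, 2, 0, 1]
r2 m[Q→φ0] = [1, 0, 0, 0]
r2 m[Q→φ2] = [3, 3, 4, 0]
r2 m[J→φ1] = [3, 3, 5, 6]
r2 m[J→φ2] = [3, 2, 2, 9]
r2 m[J→φ3] = [1, 1, 6, 4]
r2 m[J→φ4] = [2, 3, 5, 8]
r2 m[E→φ0] = [5, 5, 4, 2]
r2 m[E→φ1] = [3, 6, 10, 4]
r2 m[E→φ3] = [3, 5, 6, 5]
r2 m[E→φ4] = [4, 5, 10, 4]
r3 m[φ0→Q] = [8, 5, 9, 5]
r3 m[φ0→E] = [0, 2, 7, 3]
r3 m[φ1→J] = [5, 7, 5, 7]
r3 m[φ1→E] = [5, 4, 3, 6]
r3 m[φ2→Q] = [3, 3, 5, 3]
r3 m[φ2→J] = [0, 4, 4, 4]
r3 m[φ3→J] = [5, 7, 5, 11]
r3 m[φ3→E] = [3, 3, 5, 6]
r3 m[φ4→J] = [5, 9, 5, 5]
r3 m[φ4→E] = [6, 4, 3, 3]
r3 m[Q→φ0] = [1, 0, 0, 0]
r3 m[Q→φ2] = [3, 3, 4, 0]
r3 m[J→φ1] = [3, 3, 5, 6]
r3 m[J→φ2] = [3, 2, 2, 9]
r3 m[J→φ3] = [1, 1, 6, 4]
r3 m[J→φ4] = [2, 3, 5, 8]
r3 m[E→φ0] = [5, 5, 4, 2]
r3 m[E→φ1] = [3, 6, 10, 4]
r3 m[E→φ3] = [3, 5, 6, 5]
r3 m[E→φ4] = [4, 5, 10, 4]
r4 m[φ0→Q] = [8, 5, 9, 5]
r4 m[φ0→E] = [0, 2, 7, 3]
r4 m[φ1→J] = [5, 7, 5, 7]
r4 m[φ1→E] = [5, 4, 3, 6]
r4 m[φ2→Q] = [3, 3, 5, 3]
r4 m[φ2→J] = [0, 4, 4, 4]
r4 m[φ3→J] = [5, 7, 5, 11]
r4 m[φ3→E] = [3, 3, 5, 6]
r4 m[φ4→J] = [5, 9, 5, 5]
r4 m[φ4→E] = [6, 4, 3, 3]
r4 m[Q→φ0] = [3, 3, 5, 3]
r4 m[Q→φ2] = [8, 5, 9, 5]
r4 m[J→φ1] = [10, 20, 14, 20]
r4 m[J→φ2] = [15, 23, 15, 23]
r4 m[J→φ3] = [10, 20, 14, 16]
r4 m[J→φ4] = [10, 18, 14, 22]
r4 m[E→φ0] = [14, 11, 11, 15]
r4 m[E→φ1] = [9, 9, 15, 12]
r4 m[E→φ3] = [11, 10, 13, 12]
r4 m[E→φ4] = [8, 9, 15, 15]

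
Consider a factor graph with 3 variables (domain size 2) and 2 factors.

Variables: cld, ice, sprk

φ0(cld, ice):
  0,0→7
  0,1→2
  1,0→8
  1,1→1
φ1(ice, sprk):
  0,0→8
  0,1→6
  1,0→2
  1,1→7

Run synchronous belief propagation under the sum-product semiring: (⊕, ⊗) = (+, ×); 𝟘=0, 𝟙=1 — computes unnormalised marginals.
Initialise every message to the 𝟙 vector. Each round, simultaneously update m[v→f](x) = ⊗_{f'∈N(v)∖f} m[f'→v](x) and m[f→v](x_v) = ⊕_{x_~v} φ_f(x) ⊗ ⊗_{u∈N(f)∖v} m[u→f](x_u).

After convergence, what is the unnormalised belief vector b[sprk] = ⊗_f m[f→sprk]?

init: all messages = 𝟙 over 2 values
r1 m[φ0→cld] = [9, 9]
r1 m[φ0→ice] = [15, 3]
r1 m[φ1→ice] = [14, 9]
r1 m[φ1→sprk] = [10, 13]
r1 m[cld→φ0] = [1, 1]
r1 m[ice→φ0] = [1, 1]
r1 m[ice→φ1] = [1, 1]
r1 m[sprk→φ1] = [1, 1]
r2 m[φ0→cld] = [9, 9]
r2 m[φ0→ice] = [15, 3]
r2 m[φ1→ice] = [14, 9]
r2 m[φ1→sprk] = [10, 13]
r2 m[cld→φ0] = [1, 1]
r2 m[ice→φ0] = [14, 9]
r2 m[ice→φ1] = [15, 3]
r2 m[sprk→φ1] = [1, 1]
r3 m[φ0→cld] = [116, 121]
r3 m[φ0→ice] = [15, 3]
r3 m[φ1→ice] = [14, 9]
r3 m[φ1→sprk] = [126, 111]
r3 m[cld→φ0] = [1, 1]
r3 m[ice→φ0] = [14, 9]
r3 m[ice→φ1] = [15, 3]
r3 m[sprk→φ1] = [1, 1]
r4 m[φ0→cld] = [116, 121]
r4 m[φ0→ice] = [15, 3]
r4 m[φ1→ice] = [14, 9]
r4 m[φ1→sprk] = [126, 111]
r4 m[cld→φ0] = [1, 1]
r4 m[ice→φ0] = [14, 9]
r4 m[ice→φ1] = [15, 3]
r4 m[sprk→φ1] = [1, 1]
fixed point reached at round 4
b[sprk] = ⊗ incoming = [126, 111]

b[sprk] = [126, 111]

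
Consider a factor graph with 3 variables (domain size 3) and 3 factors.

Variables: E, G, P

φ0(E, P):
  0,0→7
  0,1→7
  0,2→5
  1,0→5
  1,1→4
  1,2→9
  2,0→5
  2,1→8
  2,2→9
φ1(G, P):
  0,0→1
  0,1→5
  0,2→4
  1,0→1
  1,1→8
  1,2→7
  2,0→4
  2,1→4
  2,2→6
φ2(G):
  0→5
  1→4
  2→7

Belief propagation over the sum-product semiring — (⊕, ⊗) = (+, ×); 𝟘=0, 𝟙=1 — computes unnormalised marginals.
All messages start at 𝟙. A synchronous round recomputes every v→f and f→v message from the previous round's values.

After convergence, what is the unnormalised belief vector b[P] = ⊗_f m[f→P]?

b[P] = [629, 1615, 2070]

init: all messages = 𝟙 over 3 values
r1 m[φ0→E] = [19, 18, 22]
r1 m[φ0→P] = [17, 19, 23]
r1 m[φ1→G] = [10, 16, 14]
r1 m[φ1→P] = [6, 17, 17]
r1 m[φ2→G] = [5, 4, 7]
r1 m[E→φ0] = [1, 1, 1]
r1 m[G→φ1] = [1, 1, 1]
r1 m[G→φ2] = [1, 1, 1]
r1 m[P→φ0] = [1, 1, 1]
r1 m[P→φ1] = [1, 1, 1]
r2 m[φ0→E] = [19, 18, 22]
r2 m[φ0→P] = [17, 19, 23]
r2 m[φ1→G] = [10, 16, 14]
r2 m[φ1→P] = [6, 17, 17]
r2 m[φ2→G] = [5, 4, 7]
r2 m[E→φ0] = [1, 1, 1]
r2 m[G→φ1] = [5, 4, 7]
r2 m[G→φ2] = [10, 16, 14]
r2 m[P→φ0] = [6, 17, 17]
r2 m[P→φ1] = [17, 19, 23]
r3 m[φ0→E] = [246, 251, 319]
r3 m[φ0→P] = [17, 19, 23]
r3 m[φ1→G] = [204, 330, 282]
r3 m[φ1→P] = [37, 85, 90]
r3 m[φ2→G] = [5, 4, 7]
r3 m[E→φ0] = [1, 1, 1]
r3 m[G→φ1] = [5, 4, 7]
r3 m[G→φ2] = [10, 16, 14]
r3 m[P→φ0] = [6, 17, 17]
r3 m[P→φ1] = [17, 19, 23]
r4 m[φ0→E] = [246, 251, 319]
r4 m[φ0→P] = [17, 19, 23]
r4 m[φ1→G] = [204, 330, 282]
r4 m[φ1→P] = [37, 85, 90]
r4 m[φ2→G] = [5, 4, 7]
r4 m[E→φ0] = [1, 1, 1]
r4 m[G→φ1] = [5, 4, 7]
r4 m[G→φ2] = [204, 330, 282]
r4 m[P→φ0] = [37, 85, 90]
r4 m[P→φ1] = [17, 19, 23]
r5 m[φ0→E] = [1304, 1335, 1675]
r5 m[φ0→P] = [17, 19, 23]
r5 m[φ1→G] = [204, 330, 282]
r5 m[φ1→P] = [37, 85, 90]
r5 m[φ2→G] = [5, 4, 7]
r5 m[E→φ0] = [1, 1, 1]
r5 m[G→φ1] = [5, 4, 7]
r5 m[G→φ2] = [204, 330, 282]
r5 m[P→φ0] = [37, 85, 90]
r5 m[P→φ1] = [17, 19, 23]
r6 m[φ0→E] = [1304, 1335, 1675]
r6 m[φ0→P] = [17, 19, 23]
r6 m[φ1→G] = [204, 330, 282]
r6 m[φ1→P] = [37, 85, 90]
r6 m[φ2→G] = [5, 4, 7]
r6 m[E→φ0] = [1, 1, 1]
r6 m[G→φ1] = [5, 4, 7]
r6 m[G→φ2] = [204, 330, 282]
r6 m[P→φ0] = [37, 85, 90]
r6 m[P→φ1] = [17, 19, 23]
fixed point reached at round 6
b[P] = ⊗ incoming = [629, 1615, 2070]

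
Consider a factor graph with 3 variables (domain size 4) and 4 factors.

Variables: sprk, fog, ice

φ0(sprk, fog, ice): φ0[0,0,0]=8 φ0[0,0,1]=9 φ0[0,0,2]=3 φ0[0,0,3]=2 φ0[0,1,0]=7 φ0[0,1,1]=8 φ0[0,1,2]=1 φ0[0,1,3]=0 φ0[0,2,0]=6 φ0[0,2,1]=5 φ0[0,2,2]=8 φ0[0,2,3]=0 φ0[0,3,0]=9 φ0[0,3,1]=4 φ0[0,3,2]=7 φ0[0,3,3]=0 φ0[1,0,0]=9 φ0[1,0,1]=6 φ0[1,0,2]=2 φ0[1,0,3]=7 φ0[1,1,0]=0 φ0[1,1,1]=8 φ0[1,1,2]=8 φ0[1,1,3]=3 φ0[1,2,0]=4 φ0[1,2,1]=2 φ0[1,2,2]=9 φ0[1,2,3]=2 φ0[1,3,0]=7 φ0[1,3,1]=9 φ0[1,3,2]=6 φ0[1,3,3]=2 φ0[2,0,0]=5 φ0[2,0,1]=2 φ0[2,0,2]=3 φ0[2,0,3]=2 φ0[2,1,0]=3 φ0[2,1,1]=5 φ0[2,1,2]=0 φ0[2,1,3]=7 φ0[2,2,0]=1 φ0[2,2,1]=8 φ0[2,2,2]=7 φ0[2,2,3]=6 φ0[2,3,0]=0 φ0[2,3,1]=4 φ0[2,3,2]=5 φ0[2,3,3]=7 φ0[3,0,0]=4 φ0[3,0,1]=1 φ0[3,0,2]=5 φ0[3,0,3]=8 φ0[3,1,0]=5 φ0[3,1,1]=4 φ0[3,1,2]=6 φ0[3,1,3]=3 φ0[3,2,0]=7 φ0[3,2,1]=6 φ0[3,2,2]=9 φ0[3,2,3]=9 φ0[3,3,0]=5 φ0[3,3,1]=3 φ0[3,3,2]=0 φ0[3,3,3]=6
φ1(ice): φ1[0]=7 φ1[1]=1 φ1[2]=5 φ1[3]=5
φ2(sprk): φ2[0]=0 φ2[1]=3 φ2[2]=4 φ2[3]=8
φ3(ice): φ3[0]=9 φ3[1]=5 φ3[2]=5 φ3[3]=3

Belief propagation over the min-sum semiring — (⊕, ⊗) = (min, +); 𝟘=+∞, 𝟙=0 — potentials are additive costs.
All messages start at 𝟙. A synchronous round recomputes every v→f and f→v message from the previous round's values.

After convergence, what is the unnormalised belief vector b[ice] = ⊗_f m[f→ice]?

init: all messages = 𝟙 over 4 values
r1 m[φ0→sprk] = [0, 0, 0, 0]
r1 m[φ0→fog] = [1, 0, 0, 0]
r1 m[φ0→ice] = [0, 1, 0, 0]
r1 m[φ1→ice] = [7, 1, 5, 5]
r1 m[φ2→sprk] = [0, 3, 4, 8]
r1 m[φ3→ice] = [9, 5, 5, 3]
r1 m[sprk→φ0] = [0, 0, 0, 0]
r1 m[sprk→φ2] = [0, 0, 0, 0]
r1 m[fog→φ0] = [0, 0, 0, 0]
r1 m[ice→φ0] = [0, 0, 0, 0]
r1 m[ice→φ1] = [0, 0, 0, 0]
r1 m[ice→φ3] = [0, 0, 0, 0]
r2 m[φ0→sprk] = [0, 0, 0, 0]
r2 m[φ0→fog] = [1, 0, 0, 0]
r2 m[φ0→ice] = [0, 1, 0, 0]
r2 m[φ1→ice] = [7, 1, 5, 5]
r2 m[φ2→sprk] = [0, 3, 4, 8]
r2 m[φ3→ice] = [9, 5, 5, 3]
r2 m[sprk→φ0] = [0, 3, 4, 8]
r2 m[sprk→φ2] = [0, 0, 0, 0]
r2 m[fog→φ0] = [0, 0, 0, 0]
r2 m[ice→φ0] = [16, 6, 10, 8]
r2 m[ice→φ1] = [9, 6, 5, 3]
r2 m[ice→φ3] = [7, 2, 5, 5]
r3 m[φ0→sprk] = [8, 8, 8, 7]
r3 m[φ0→fog] = [10, 8, 8, 8]
r3 m[φ0→ice] = [3, 4, 1, 0]
r3 m[φ1→ice] = [7, 1, 5, 5]
r3 m[φ2→sprk] = [0, 3, 4, 8]
r3 m[φ3→ice] = [9, 5, 5, 3]
r3 m[sprk→φ0] = [0, 3, 4, 8]
r3 m[sprk→φ2] = [0, 0, 0, 0]
r3 m[fog→φ0] = [0, 0, 0, 0]
r3 m[ice→φ0] = [16, 6, 10, 8]
r3 m[ice→φ1] = [9, 6, 5, 3]
r3 m[ice→φ3] = [7, 2, 5, 5]
r4 m[φ0→sprk] = [8, 8, 8, 7]
r4 m[φ0→fog] = [10, 8, 8, 8]
r4 m[φ0→ice] = [3, 4, 1, 0]
r4 m[φ1→ice] = [7, 1, 5, 5]
r4 m[φ2→sprk] = [0, 3, 4, 8]
r4 m[φ3→ice] = [9, 5, 5, 3]
r4 m[sprk→φ0] = [0, 3, 4, 8]
r4 m[sprk→φ2] = [8, 8, 8, 7]
r4 m[fog→φ0] = [0, 0, 0, 0]
r4 m[ice→φ0] = [16, 6, 10, 8]
r4 m[ice→φ1] = [12, 9, 6, 3]
r4 m[ice→φ3] = [10, 5, 6, 5]
r5 m[φ0→sprk] = [8, 8, 8, 7]
r5 m[φ0→fog] = [10, 8, 8, 8]
r5 m[φ0→ice] = [3, 4, 1, 0]
r5 m[φ1→ice] = [7, 1, 5, 5]
r5 m[φ2→sprk] = [0, 3, 4, 8]
r5 m[φ3→ice] = [9, 5, 5, 3]
r5 m[sprk→φ0] = [0, 3, 4, 8]
r5 m[sprk→φ2] = [8, 8, 8, 7]
r5 m[fog→φ0] = [0, 0, 0, 0]
r5 m[ice→φ0] = [16, 6, 10, 8]
r5 m[ice→φ1] = [12, 9, 6, 3]
r5 m[ice→φ3] = [10, 5, 6, 5]
fixed point reached at round 5
b[ice] = ⊗ incoming = [19, 10, 11, 8]

b[ice] = [19, 10, 11, 8]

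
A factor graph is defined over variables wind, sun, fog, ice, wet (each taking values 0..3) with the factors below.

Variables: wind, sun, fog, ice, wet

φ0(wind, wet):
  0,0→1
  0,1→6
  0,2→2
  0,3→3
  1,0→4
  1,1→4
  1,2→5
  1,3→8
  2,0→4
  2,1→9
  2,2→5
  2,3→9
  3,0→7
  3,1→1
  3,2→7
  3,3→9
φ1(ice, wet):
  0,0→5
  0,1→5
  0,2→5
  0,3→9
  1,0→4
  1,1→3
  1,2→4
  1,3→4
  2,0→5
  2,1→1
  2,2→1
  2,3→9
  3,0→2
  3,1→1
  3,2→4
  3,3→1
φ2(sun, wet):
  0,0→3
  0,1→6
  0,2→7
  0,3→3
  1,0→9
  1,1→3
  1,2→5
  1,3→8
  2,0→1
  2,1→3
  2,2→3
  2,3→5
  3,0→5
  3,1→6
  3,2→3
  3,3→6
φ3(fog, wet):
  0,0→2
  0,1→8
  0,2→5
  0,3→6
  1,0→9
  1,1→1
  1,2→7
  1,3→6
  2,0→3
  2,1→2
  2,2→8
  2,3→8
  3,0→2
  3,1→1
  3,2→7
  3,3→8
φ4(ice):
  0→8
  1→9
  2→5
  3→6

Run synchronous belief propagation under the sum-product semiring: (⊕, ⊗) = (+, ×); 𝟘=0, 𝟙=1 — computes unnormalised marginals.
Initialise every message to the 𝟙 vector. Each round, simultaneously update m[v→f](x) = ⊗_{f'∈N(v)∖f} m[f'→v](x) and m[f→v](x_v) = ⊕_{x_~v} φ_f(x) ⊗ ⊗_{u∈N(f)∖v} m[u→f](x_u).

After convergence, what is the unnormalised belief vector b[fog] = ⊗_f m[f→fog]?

init: all messages = 𝟙 over 4 values
r1 m[φ0→wind] = [12, 21, 27, 24]
r1 m[φ0→wet] = [16, 20, 19, 29]
r1 m[φ1→ice] = [24, 15, 16, 8]
r1 m[φ1→wet] = [16, 10, 14, 23]
r1 m[φ2→sun] = [19, 25, 12, 20]
r1 m[φ2→wet] = [18, 18, 18, 22]
r1 m[φ3→fog] = [21, 23, 21, 18]
r1 m[φ3→wet] = [16, 12, 27, 28]
r1 m[φ4→ice] = [8, 9, 5, 6]
r1 m[wind→φ0] = [1, 1, 1, 1]
r1 m[sun→φ2] = [1, 1, 1, 1]
r1 m[fog→φ3] = [1, 1, 1, 1]
r1 m[ice→φ1] = [1, 1, 1, 1]
r1 m[ice→φ4] = [1, 1, 1, 1]
r1 m[wet→φ0] = [1, 1, 1, 1]
r1 m[wet→φ1] = [1, 1, 1, 1]
r1 m[wet→φ2] = [1, 1, 1, 1]
r1 m[wet→φ3] = [1, 1, 1, 1]
r2 m[φ0→wind] = [12, 21, 27, 24]
r2 m[φ0→wet] = [16, 20, 19, 29]
r2 m[φ1→ice] = [24, 15, 16, 8]
r2 m[φ1→wet] = [16, 10, 14, 23]
r2 m[φ2→sun] = [19, 25, 12, 20]
r2 m[φ2→wet] = [18, 18, 18, 22]
r2 m[φ3→fog] = [21, 23, 21, 18]
r2 m[φ3→wet] = [16, 12, 27, 28]
r2 m[φ4→ice] = [8, 9, 5, 6]
r2 m[wind→φ0] = [1, 1, 1, 1]
r2 m[sun→φ2] = [1, 1, 1, 1]
r2 m[fog→φ3] = [1, 1, 1, 1]
r2 m[ice→φ1] = [8, 9, 5, 6]
r2 m[ice→φ4] = [24, 15, 16, 8]
r2 m[wet→φ0] = [4608, 2160, 6804, 14168]
r2 m[wet→φ1] = [4608, 4320, 9234, 17864]
r2 m[wet→φ2] = [4096, 2400, 7182, 18676]
r2 m[wet→φ3] = [4608, 3600, 4788, 14674]
r3 m[φ0→wind] = [73680, 174436, 199404, 209556]
r3 m[φ0→wet] = [16, 20, 19, 29]
r3 m[φ1→ice] = [251586, 139784, 197370, 68336]
r3 m[φ1→wet] = [113, 78, 105, 159]
r3 m[φ2→sun] = [132990, 229382, 126222, 168482]
r3 m[φ2→wet] = [18, 18, 18, 22]
r3 m[φ3→fog] = [150000, 166632, 176720, 163724]
r3 m[φ3→wet] = [16, 12, 27, 28]
r3 m[φ4→ice] = [8, 9, 5, 6]
r3 m[wind→φ0] = [1, 1, 1, 1]
r3 m[sun→φ2] = [1, 1, 1, 1]
r3 m[fog→φ3] = [1, 1, 1, 1]
r3 m[ice→φ1] = [8, 9, 5, 6]
r3 m[ice→φ4] = [24, 15, 16, 8]
r3 m[wet→φ0] = [4608, 2160, 6804, 14168]
r3 m[wet→φ1] = [4608, 4320, 9234, 17864]
r3 m[wet→φ2] = [4096, 2400, 7182, 18676]
r3 m[wet→φ3] = [4608, 3600, 4788, 14674]
r4 m[φ0→wind] = [73680, 174436, 199404, 209556]
r4 m[φ0→wet] = [16, 20, 19, 29]
r4 m[φ1→ice] = [251586, 139784, 197370, 68336]
r4 m[φ1→wet] = [113, 78, 105, 159]
r4 m[φ2→sun] = [132990, 229382, 126222, 168482]
r4 m[φ2→wet] = [18, 18, 18, 22]
r4 m[φ3→fog] = [150000, 166632, 176720, 163724]
r4 m[φ3→wet] = [16, 12, 27, 28]
r4 m[φ4→ice] = [8, 9, 5, 6]
r4 m[wind→φ0] = [1, 1, 1, 1]
r4 m[sun→φ2] = [1, 1, 1, 1]
r4 m[fog→φ3] = [1, 1, 1, 1]
r4 m[ice→φ1] = [8, 9, 5, 6]
r4 m[ice→φ4] = [251586, 139784, 197370, 68336]
r4 m[wet→φ0] = [32544, 16848, 51030, 97944]
r4 m[wet→φ1] = [4608, 4320, 9234, 17864]
r4 m[wet→φ2] = [28928, 18720, 53865, 129108]
r4 m[wet→φ3] = [32544, 28080, 35910, 101442]
r5 m[φ0→wind] = [529524, 1236270, 1418454, 1483362]
r5 m[φ0→wet] = [16, 20, 19, 29]
r5 m[φ1→ice] = [251586, 139784, 197370, 68336]
r5 m[φ1→wet] = [113, 78, 105, 159]
r5 m[φ2→sun] = [963483, 1618701, 892223, 1193203]
r5 m[φ2→wet] = [18, 18, 18, 22]
r5 m[φ3→fog] = [1077930, 1180998, 1252608, 1156074]
r5 m[φ3→wet] = [16, 12, 27, 28]
r5 m[φ4→ice] = [8, 9, 5, 6]
r5 m[wind→φ0] = [1, 1, 1, 1]
r5 m[sun→φ2] = [1, 1, 1, 1]
r5 m[fog→φ3] = [1, 1, 1, 1]
r5 m[ice→φ1] = [8, 9, 5, 6]
r5 m[ice→φ4] = [251586, 139784, 197370, 68336]
r5 m[wet→φ0] = [32544, 16848, 51030, 97944]
r5 m[wet→φ1] = [4608, 4320, 9234, 17864]
r5 m[wet→φ2] = [28928, 18720, 53865, 129108]
r5 m[wet→φ3] = [32544, 28080, 35910, 101442]
r6 m[φ0→wind] = [529524, 1236270, 1418454, 1483362]
r6 m[φ0→wet] = [16, 20, 19, 29]
r6 m[φ1→ice] = [251586, 139784, 197370, 68336]
r6 m[φ1→wet] = [113, 78, 105, 159]
r6 m[φ2→sun] = [963483, 1618701, 892223, 1193203]
r6 m[φ2→wet] = [18, 18, 18, 22]
r6 m[φ3→fog] = [1077930, 1180998, 1252608, 1156074]
r6 m[φ3→wet] = [16, 12, 27, 28]
r6 m[φ4→ice] = [8, 9, 5, 6]
r6 m[wind→φ0] = [1, 1, 1, 1]
r6 m[sun→φ2] = [1, 1, 1, 1]
r6 m[fog→φ3] = [1, 1, 1, 1]
r6 m[ice→φ1] = [8, 9, 5, 6]
r6 m[ice→φ4] = [251586, 139784, 197370, 68336]
r6 m[wet→φ0] = [32544, 16848, 51030, 97944]
r6 m[wet→φ1] = [4608, 4320, 9234, 17864]
r6 m[wet→φ2] = [28928, 18720, 53865, 129108]
r6 m[wet→φ3] = [32544, 28080, 35910, 101442]
fixed point reached at round 6
b[fog] = ⊗ incoming = [1077930, 1180998, 1252608, 1156074]

b[fog] = [1077930, 1180998, 1252608, 1156074]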